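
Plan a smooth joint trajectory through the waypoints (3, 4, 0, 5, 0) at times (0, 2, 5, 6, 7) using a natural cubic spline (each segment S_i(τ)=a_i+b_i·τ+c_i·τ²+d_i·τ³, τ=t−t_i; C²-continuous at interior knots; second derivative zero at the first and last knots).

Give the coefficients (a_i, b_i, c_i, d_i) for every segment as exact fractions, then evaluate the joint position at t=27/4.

Δ: Δ0=1/2, Δ1=-4/3, Δ2=5, Δ3=-5
row 1: diag=10, rhs=-11; c'=3/10, d'=-11/10
row 2: denom=8−3·3/10=71/10; d'=(38−3·-11/10)/(71/10)=413/71
row 3: denom=4−1·10/71=274/71; d'=(-60−1·413/71)/(274/71)=-4673/274
back: M3=-4673/274
back: M2=413/71−10/71·-4673/274=1126/137
back: M1=-11/10−3/10·1126/137=-977/274
M: M0=0, M1=-977/274, M2=1126/137, M3=-4673/274, M4=0
seg 0: a=3, c=M0/2=0, d=(M1−M0)/(6·2)=-977/3288, b=Δ0−h0·(2M0+M1)/6=694/411
seg 1: a=4, c=M1/2=-977/548, d=(M2−M1)/(6·3)=3229/4932, b=Δ1−h1·(2M1+M2)/6=-1543/822
seg 2: a=0, c=M2/2=563/137, d=(M3−M2)/(6·1)=-6925/1644, b=Δ2−h2·(2M2+M3)/6=8389/1644
seg 3: a=5, c=M3/2=-4673/548, d=(M4−M3)/(6·1)=4673/1644, b=Δ3−h3·(2M3+M4)/6=563/822
t_q=27/4 → seg 3, τ=3/4; S=5+563/822·τ+-4673/548·τ²+4673/1644·τ³=67205/35072

  seg 0: a=3 b=694/411 c=0 d=-977/3288
  seg 1: a=4 b=-1543/822 c=-977/548 d=3229/4932
  seg 2: a=0 b=8389/1644 c=563/137 d=-6925/1644
  seg 3: a=5 b=563/822 c=-4673/548 d=4673/1644
S(27/4) = 67205/35072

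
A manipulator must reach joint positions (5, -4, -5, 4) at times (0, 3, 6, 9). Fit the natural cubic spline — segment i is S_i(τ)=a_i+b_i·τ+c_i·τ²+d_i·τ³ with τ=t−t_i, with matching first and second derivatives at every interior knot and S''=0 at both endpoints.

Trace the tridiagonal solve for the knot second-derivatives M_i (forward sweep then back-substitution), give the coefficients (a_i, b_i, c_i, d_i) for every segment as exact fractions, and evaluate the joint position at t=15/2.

Δ: Δ0=-3, Δ1=-1/3, Δ2=3
row 1: diag=12, rhs=16; c'=1/4, d'=4/3
row 2: denom=12−3·1/4=45/4; d'=(20−3·4/3)/(45/4)=64/45
back: M2=64/45
back: M1=4/3−1/4·64/45=44/45
M: M0=0, M1=44/45, M2=64/45, M3=0
seg 0: a=5, c=M0/2=0, d=(M1−M0)/(6·3)=22/405, b=Δ0−h0·(2M0+M1)/6=-157/45
seg 1: a=-4, c=M1/2=22/45, d=(M2−M1)/(6·3)=2/81, b=Δ1−h1·(2M1+M2)/6=-91/45
seg 2: a=-5, c=M2/2=32/45, d=(M3−M2)/(6·3)=-32/405, b=Δ2−h2·(2M2+M3)/6=71/45
t_q=15/2 → seg 2, τ=3/2; S=-5+71/45·τ+32/45·τ²+-32/405·τ³=-13/10

  seg 0: a=5 b=-157/45 c=0 d=22/405
  seg 1: a=-4 b=-91/45 c=22/45 d=2/81
  seg 2: a=-5 b=71/45 c=32/45 d=-32/405
S(15/2) = -13/10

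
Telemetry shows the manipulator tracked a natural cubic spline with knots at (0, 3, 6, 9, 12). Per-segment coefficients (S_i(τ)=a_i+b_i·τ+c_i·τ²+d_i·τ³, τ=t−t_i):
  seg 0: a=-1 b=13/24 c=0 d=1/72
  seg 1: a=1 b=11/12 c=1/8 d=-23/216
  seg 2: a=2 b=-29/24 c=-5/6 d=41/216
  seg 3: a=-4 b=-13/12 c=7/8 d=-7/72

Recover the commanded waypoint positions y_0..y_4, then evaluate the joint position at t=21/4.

y_0=-1 y_1=1 y_2=2 y_3=-4 y_4=-2
S(21/4) = 1271/512

y_0 = S_0(0) = a_0 = -1
y_1 = S_1(0) = a_1 = 1
y_2 = S_2(0) = a_2 = 2
y_3 = S_3(0) = a_3 = -4
y_4 = S_3(3) = -2
t_q=21/4 is in segment 1 (τ=9/4); S_1(τ)=1271/512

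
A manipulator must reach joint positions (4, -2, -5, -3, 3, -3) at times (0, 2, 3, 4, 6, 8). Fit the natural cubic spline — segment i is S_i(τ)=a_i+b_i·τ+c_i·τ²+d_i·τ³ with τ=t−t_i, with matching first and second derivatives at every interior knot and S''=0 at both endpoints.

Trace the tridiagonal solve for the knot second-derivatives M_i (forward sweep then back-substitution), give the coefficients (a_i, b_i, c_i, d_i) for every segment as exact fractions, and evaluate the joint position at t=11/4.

Δ: Δ0=-3, Δ1=-3, Δ2=2, Δ3=3, Δ4=-3
row 1: diag=6, rhs=0; c'=1/6, d'=0
row 2: denom=4−1·1/6=23/6; d'=(30−1·0)/(23/6)=180/23
row 3: denom=6−1·6/23=132/23; d'=(6−1·180/23)/(132/23)=-7/22
row 4: denom=8−2·23/66=241/33; d'=(-36−2·-7/22)/(241/33)=-1167/241
back: M4=-1167/241
back: M3=-7/22−23/66·-1167/241=330/241
back: M2=180/23−6/23·330/241=1800/241
back: M1=0−1/6·1800/241=-300/241
M: M0=0, M1=-300/241, M2=1800/241, M3=330/241, M4=-1167/241, M5=0
seg 0: a=4, c=M0/2=0, d=(M1−M0)/(6·2)=-25/241, b=Δ0−h0·(2M0+M1)/6=-623/241
seg 1: a=-2, c=M1/2=-150/241, d=(M2−M1)/(6·1)=350/241, b=Δ1−h1·(2M1+M2)/6=-923/241
seg 2: a=-5, c=M2/2=900/241, d=(M3−M2)/(6·1)=-245/241, b=Δ2−h2·(2M2+M3)/6=-173/241
seg 3: a=-3, c=M3/2=165/241, d=(M4−M3)/(6·2)=-499/964, b=Δ3−h3·(2M3+M4)/6=892/241
seg 4: a=3, c=M4/2=-1167/482, d=(M5−M4)/(6·2)=389/964, b=Δ4−h4·(2M4+M5)/6=55/241
t_q=11/4 → seg 1, τ=3/4; S=-2+-923/241·τ+-150/241·τ²+350/241·τ³=-35551/7712

  seg 0: a=4 b=-623/241 c=0 d=-25/241
  seg 1: a=-2 b=-923/241 c=-150/241 d=350/241
  seg 2: a=-5 b=-173/241 c=900/241 d=-245/241
  seg 3: a=-3 b=892/241 c=165/241 d=-499/964
  seg 4: a=3 b=55/241 c=-1167/482 d=389/964
S(11/4) = -35551/7712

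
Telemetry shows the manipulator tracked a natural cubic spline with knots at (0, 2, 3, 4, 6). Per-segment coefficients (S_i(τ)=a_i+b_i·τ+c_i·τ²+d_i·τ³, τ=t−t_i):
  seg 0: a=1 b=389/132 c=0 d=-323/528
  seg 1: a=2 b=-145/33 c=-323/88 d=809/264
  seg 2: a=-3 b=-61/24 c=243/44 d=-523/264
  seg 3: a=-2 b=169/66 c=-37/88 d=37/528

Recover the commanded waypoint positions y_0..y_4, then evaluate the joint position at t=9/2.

y_0=1 y_1=2 y_2=-3 y_3=-2 y_4=2
S(9/2) = -1149/1408

y_0 = S_0(0) = a_0 = 1
y_1 = S_1(0) = a_1 = 2
y_2 = S_2(0) = a_2 = -3
y_3 = S_3(0) = a_3 = -2
y_4 = S_3(2) = 2
t_q=9/2 is in segment 3 (τ=1/2); S_3(τ)=-1149/1408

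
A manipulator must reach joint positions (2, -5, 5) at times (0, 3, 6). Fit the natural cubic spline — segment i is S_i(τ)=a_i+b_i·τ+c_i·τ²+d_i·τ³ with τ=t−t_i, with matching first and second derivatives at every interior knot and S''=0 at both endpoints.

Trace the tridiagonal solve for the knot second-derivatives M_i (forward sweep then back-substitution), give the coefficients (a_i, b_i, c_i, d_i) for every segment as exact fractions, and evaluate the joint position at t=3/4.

Δ: Δ0=-7/3, Δ1=10/3
row 1: diag=12, rhs=34; c'=1/4, d'=17/6
back: M1=17/6
M: M0=0, M1=17/6, M2=0
seg 0: a=2, c=M0/2=0, d=(M1−M0)/(6·3)=17/108, b=Δ0−h0·(2M0+M1)/6=-15/4
seg 1: a=-5, c=M1/2=17/12, d=(M2−M1)/(6·3)=-17/108, b=Δ1−h1·(2M1+M2)/6=1/2
t_q=3/4 → seg 0, τ=3/4; S=2+-15/4·τ+0·τ²+17/108·τ³=-191/256

  seg 0: a=2 b=-15/4 c=0 d=17/108
  seg 1: a=-5 b=1/2 c=17/12 d=-17/108
S(3/4) = -191/256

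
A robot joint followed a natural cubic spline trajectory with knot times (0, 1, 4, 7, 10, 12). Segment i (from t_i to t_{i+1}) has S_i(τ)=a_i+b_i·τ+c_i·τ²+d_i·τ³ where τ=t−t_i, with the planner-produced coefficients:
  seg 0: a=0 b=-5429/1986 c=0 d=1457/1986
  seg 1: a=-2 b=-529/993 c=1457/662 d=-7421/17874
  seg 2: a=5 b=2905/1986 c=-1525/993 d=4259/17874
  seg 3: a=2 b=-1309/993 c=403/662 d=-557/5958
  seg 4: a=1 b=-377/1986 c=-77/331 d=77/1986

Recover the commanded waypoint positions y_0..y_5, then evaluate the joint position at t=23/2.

y_0 = S_0(0) = a_0 = 0
y_1 = S_1(0) = a_1 = -2
y_2 = S_2(0) = a_2 = 5
y_3 = S_3(0) = a_3 = 2
y_4 = S_4(0) = a_4 = 1
y_5 = S_4(2) = 0
t_q=23/2 is in segment 4 (τ=3/2); S_4(τ)=1709/5296

y_0=0 y_1=-2 y_2=5 y_3=2 y_4=1 y_5=0
S(23/2) = 1709/5296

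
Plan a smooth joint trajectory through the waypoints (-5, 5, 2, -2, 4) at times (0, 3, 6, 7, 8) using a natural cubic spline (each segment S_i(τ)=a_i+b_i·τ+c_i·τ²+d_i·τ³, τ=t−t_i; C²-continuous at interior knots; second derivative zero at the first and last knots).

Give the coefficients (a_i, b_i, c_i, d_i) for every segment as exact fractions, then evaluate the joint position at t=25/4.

Δ: Δ0=10/3, Δ1=-1, Δ2=-4, Δ3=6
row 1: diag=12, rhs=-26; c'=1/4, d'=-13/6
row 2: denom=8−3·1/4=29/4; d'=(-18−3·-13/6)/(29/4)=-46/29
row 3: denom=4−1·4/29=112/29; d'=(60−1·-46/29)/(112/29)=893/56
back: M3=893/56
back: M2=-46/29−4/29·893/56=-53/14
back: M1=-13/6−1/4·-53/14=-205/168
M: M0=0, M1=-205/168, M2=-53/14, M3=893/56, M4=0
seg 0: a=-5, c=M0/2=0, d=(M1−M0)/(6·3)=-205/3024, b=Δ0−h0·(2M0+M1)/6=1325/336
seg 1: a=5, c=M1/2=-205/336, d=(M2−M1)/(6·3)=-431/3024, b=Δ1−h1·(2M1+M2)/6=355/168
seg 2: a=2, c=M2/2=-53/28, d=(M3−M2)/(6·1)=1105/336, b=Δ2−h2·(2M2+M3)/6=-259/48
seg 3: a=-2, c=M3/2=893/112, d=(M4−M3)/(6·1)=-893/336, b=Δ3−h3·(2M3+M4)/6=115/168
t_q=25/4 → seg 2, τ=1/4; S=2+-259/48·τ+-53/28·τ²+1105/336·τ³=4187/7168

  seg 0: a=-5 b=1325/336 c=0 d=-205/3024
  seg 1: a=5 b=355/168 c=-205/336 d=-431/3024
  seg 2: a=2 b=-259/48 c=-53/28 d=1105/336
  seg 3: a=-2 b=115/168 c=893/112 d=-893/336
S(25/4) = 4187/7168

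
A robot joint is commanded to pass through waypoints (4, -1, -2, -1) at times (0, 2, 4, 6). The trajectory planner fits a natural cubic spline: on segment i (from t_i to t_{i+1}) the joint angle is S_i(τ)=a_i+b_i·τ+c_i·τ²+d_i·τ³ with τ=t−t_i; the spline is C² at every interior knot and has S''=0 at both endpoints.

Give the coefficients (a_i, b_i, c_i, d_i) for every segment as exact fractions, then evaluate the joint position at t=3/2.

Δ: Δ0=-5/2, Δ1=-1/2, Δ2=1/2
row 1: diag=8, rhs=12; c'=1/4, d'=3/2
row 2: denom=8−2·1/4=15/2; d'=(6−2·3/2)/(15/2)=2/5
back: M2=2/5
back: M1=3/2−1/4·2/5=7/5
M: M0=0, M1=7/5, M2=2/5, M3=0
seg 0: a=4, c=M0/2=0, d=(M1−M0)/(6·2)=7/60, b=Δ0−h0·(2M0+M1)/6=-89/30
seg 1: a=-1, c=M1/2=7/10, d=(M2−M1)/(6·2)=-1/12, b=Δ1−h1·(2M1+M2)/6=-47/30
seg 2: a=-2, c=M2/2=1/5, d=(M3−M2)/(6·2)=-1/30, b=Δ2−h2·(2M2+M3)/6=7/30
t_q=3/2 → seg 0, τ=3/2; S=4+-89/30·τ+0·τ²+7/60·τ³=-9/160

  seg 0: a=4 b=-89/30 c=0 d=7/60
  seg 1: a=-1 b=-47/30 c=7/10 d=-1/12
  seg 2: a=-2 b=7/30 c=1/5 d=-1/30
S(3/2) = -9/160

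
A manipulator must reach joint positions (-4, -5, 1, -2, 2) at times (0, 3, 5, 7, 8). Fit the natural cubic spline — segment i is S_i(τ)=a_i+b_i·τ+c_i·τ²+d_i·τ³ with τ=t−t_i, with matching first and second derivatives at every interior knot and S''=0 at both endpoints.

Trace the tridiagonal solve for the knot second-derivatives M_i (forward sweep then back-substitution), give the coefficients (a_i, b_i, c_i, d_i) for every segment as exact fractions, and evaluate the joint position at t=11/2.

  seg 0: a=-4 b=-605/312 c=0 d=167/936
  seg 1: a=-5 b=449/156 c=167/104 d=-241/312
  seg 2: a=1 b=5/156 c=-315/104 d=353/312
  seg 3: a=-2 b=233/156 c=391/104 d=-391/312
S(11/2) = 333/832

Δ: Δ0=-1/3, Δ1=3, Δ2=-3/2, Δ3=4
row 1: diag=10, rhs=20; c'=1/5, d'=2
row 2: denom=8−2·1/5=38/5; d'=(-27−2·2)/(38/5)=-155/38
row 3: denom=6−2·5/19=104/19; d'=(33−2·-155/38)/(104/19)=391/52
back: M3=391/52
back: M2=-155/38−5/19·391/52=-315/52
back: M1=2−1/5·-315/52=167/52
M: M0=0, M1=167/52, M2=-315/52, M3=391/52, M4=0
seg 0: a=-4, c=M0/2=0, d=(M1−M0)/(6·3)=167/936, b=Δ0−h0·(2M0+M1)/6=-605/312
seg 1: a=-5, c=M1/2=167/104, d=(M2−M1)/(6·2)=-241/312, b=Δ1−h1·(2M1+M2)/6=449/156
seg 2: a=1, c=M2/2=-315/104, d=(M3−M2)/(6·2)=353/312, b=Δ2−h2·(2M2+M3)/6=5/156
seg 3: a=-2, c=M3/2=391/104, d=(M4−M3)/(6·1)=-391/312, b=Δ3−h3·(2M3+M4)/6=233/156
t_q=11/2 → seg 2, τ=1/2; S=1+5/156·τ+-315/104·τ²+353/312·τ³=333/832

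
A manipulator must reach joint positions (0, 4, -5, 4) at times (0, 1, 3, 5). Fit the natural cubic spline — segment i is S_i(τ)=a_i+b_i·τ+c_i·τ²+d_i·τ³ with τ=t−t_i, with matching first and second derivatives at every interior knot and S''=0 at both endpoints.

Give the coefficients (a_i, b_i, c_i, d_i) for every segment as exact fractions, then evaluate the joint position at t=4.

Δ: Δ0=4, Δ1=-9/2, Δ2=9/2
row 1: diag=6, rhs=-51; c'=1/3, d'=-17/2
row 2: denom=8−2·1/3=22/3; d'=(54−2·-17/2)/(22/3)=213/22
back: M2=213/22
back: M1=-17/2−1/3·213/22=-129/11
M: M0=0, M1=-129/11, M2=213/22, M3=0
seg 0: a=0, c=M0/2=0, d=(M1−M0)/(6·1)=-43/22, b=Δ0−h0·(2M0+M1)/6=131/22
seg 1: a=4, c=M1/2=-129/22, d=(M2−M1)/(6·2)=157/88, b=Δ1−h1·(2M1+M2)/6=1/11
seg 2: a=-5, c=M2/2=213/44, d=(M3−M2)/(6·2)=-71/88, b=Δ2−h2·(2M2+M3)/6=-43/22
t_q=4 → seg 2, τ=1; S=-5+-43/22·τ+213/44·τ²+-71/88·τ³=-257/88

  seg 0: a=0 b=131/22 c=0 d=-43/22
  seg 1: a=4 b=1/11 c=-129/22 d=157/88
  seg 2: a=-5 b=-43/22 c=213/44 d=-71/88
S(4) = -257/88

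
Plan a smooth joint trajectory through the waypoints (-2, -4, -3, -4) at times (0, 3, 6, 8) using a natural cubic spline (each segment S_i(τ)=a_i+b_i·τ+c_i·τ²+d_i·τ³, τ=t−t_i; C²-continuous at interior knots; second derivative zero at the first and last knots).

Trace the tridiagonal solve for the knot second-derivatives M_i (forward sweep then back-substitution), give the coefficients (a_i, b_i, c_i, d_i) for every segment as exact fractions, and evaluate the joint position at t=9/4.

Δ: Δ0=-2/3, Δ1=1/3, Δ2=-1/2
row 1: diag=12, rhs=6; c'=1/4, d'=1/2
row 2: denom=10−3·1/4=37/4; d'=(-5−3·1/2)/(37/4)=-26/37
back: M2=-26/37
back: M1=1/2−1/4·-26/37=25/37
M: M0=0, M1=25/37, M2=-26/37, M3=0
seg 0: a=-2, c=M0/2=0, d=(M1−M0)/(6·3)=25/666, b=Δ0−h0·(2M0+M1)/6=-223/222
seg 1: a=-4, c=M1/2=25/74, d=(M2−M1)/(6·3)=-17/222, b=Δ1−h1·(2M1+M2)/6=1/111
seg 2: a=-3, c=M2/2=-13/37, d=(M3−M2)/(6·2)=13/222, b=Δ2−h2·(2M2+M3)/6=-7/222
t_q=9/4 → seg 0, τ=9/4; S=-2+-223/222·τ+0·τ²+25/666·τ³=-18151/4736

  seg 0: a=-2 b=-223/222 c=0 d=25/666
  seg 1: a=-4 b=1/111 c=25/74 d=-17/222
  seg 2: a=-3 b=-7/222 c=-13/37 d=13/222
S(9/4) = -18151/4736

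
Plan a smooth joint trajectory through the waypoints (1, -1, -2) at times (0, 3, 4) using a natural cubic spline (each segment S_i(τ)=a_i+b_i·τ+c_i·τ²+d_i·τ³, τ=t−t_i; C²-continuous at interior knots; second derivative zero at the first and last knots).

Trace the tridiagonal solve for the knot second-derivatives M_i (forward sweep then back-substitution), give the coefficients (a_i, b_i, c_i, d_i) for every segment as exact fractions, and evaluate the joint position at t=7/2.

  seg 0: a=1 b=-13/24 c=0 d=-1/72
  seg 1: a=-1 b=-11/12 c=-1/8 d=1/24
S(7/2) = -95/64

Δ: Δ0=-2/3, Δ1=-1
row 1: diag=8, rhs=-2; c'=1/8, d'=-1/4
back: M1=-1/4
M: M0=0, M1=-1/4, M2=0
seg 0: a=1, c=M0/2=0, d=(M1−M0)/(6·3)=-1/72, b=Δ0−h0·(2M0+M1)/6=-13/24
seg 1: a=-1, c=M1/2=-1/8, d=(M2−M1)/(6·1)=1/24, b=Δ1−h1·(2M1+M2)/6=-11/12
t_q=7/2 → seg 1, τ=1/2; S=-1+-11/12·τ+-1/8·τ²+1/24·τ³=-95/64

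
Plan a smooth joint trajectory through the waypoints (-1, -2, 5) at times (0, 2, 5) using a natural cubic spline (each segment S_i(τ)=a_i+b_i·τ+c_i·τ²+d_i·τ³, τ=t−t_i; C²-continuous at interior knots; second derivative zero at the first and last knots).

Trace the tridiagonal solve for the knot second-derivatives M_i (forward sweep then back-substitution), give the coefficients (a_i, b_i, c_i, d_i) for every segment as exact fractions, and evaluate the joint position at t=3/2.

  seg 0: a=-1 b=-16/15 c=0 d=17/120
  seg 1: a=-2 b=19/30 c=17/20 d=-17/180
S(3/2) = -679/320

Δ: Δ0=-1/2, Δ1=7/3
row 1: diag=10, rhs=17; c'=3/10, d'=17/10
back: M1=17/10
M: M0=0, M1=17/10, M2=0
seg 0: a=-1, c=M0/2=0, d=(M1−M0)/(6·2)=17/120, b=Δ0−h0·(2M0+M1)/6=-16/15
seg 1: a=-2, c=M1/2=17/20, d=(M2−M1)/(6·3)=-17/180, b=Δ1−h1·(2M1+M2)/6=19/30
t_q=3/2 → seg 0, τ=3/2; S=-1+-16/15·τ+0·τ²+17/120·τ³=-679/320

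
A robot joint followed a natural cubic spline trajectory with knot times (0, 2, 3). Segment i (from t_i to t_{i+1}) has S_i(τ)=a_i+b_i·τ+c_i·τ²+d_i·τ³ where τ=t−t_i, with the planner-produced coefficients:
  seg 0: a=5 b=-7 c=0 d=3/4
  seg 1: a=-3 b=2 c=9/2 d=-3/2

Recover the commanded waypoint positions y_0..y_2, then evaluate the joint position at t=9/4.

y_0=5 y_1=-3 y_2=2
S(9/4) = -287/128

y_0 = S_0(0) = a_0 = 5
y_1 = S_1(0) = a_1 = -3
y_2 = S_1(1) = 2
t_q=9/4 is in segment 1 (τ=1/4); S_1(τ)=-287/128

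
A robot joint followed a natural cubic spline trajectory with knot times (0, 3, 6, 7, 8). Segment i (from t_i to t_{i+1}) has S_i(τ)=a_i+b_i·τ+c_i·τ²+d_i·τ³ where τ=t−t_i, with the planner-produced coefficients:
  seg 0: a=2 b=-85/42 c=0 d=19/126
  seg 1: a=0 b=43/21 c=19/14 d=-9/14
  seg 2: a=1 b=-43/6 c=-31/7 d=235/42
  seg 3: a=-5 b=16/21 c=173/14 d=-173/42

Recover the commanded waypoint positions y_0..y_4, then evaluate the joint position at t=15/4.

y_0=2 y_1=0 y_2=1 y_3=-5 y_4=4
S(15/4) = 1817/896

y_0 = S_0(0) = a_0 = 2
y_1 = S_1(0) = a_1 = 0
y_2 = S_2(0) = a_2 = 1
y_3 = S_3(0) = a_3 = -5
y_4 = S_3(1) = 4
t_q=15/4 is in segment 1 (τ=3/4); S_1(τ)=1817/896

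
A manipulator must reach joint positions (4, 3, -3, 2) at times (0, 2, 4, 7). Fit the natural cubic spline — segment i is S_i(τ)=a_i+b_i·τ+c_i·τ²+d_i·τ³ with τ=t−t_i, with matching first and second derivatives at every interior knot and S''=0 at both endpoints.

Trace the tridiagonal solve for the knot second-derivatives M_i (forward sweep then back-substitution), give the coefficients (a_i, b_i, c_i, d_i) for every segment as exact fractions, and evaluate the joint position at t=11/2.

Δ: Δ0=-1/2, Δ1=-3, Δ2=5/3
row 1: diag=8, rhs=-15; c'=1/4, d'=-15/8
row 2: denom=10−2·1/4=19/2; d'=(28−2·-15/8)/(19/2)=127/38
back: M2=127/38
back: M1=-15/8−1/4·127/38=-103/38
M: M0=0, M1=-103/38, M2=127/38, M3=0
seg 0: a=4, c=M0/2=0, d=(M1−M0)/(6·2)=-103/456, b=Δ0−h0·(2M0+M1)/6=23/57
seg 1: a=3, c=M1/2=-103/76, d=(M2−M1)/(6·2)=115/228, b=Δ1−h1·(2M1+M2)/6=-263/114
seg 2: a=-3, c=M2/2=127/76, d=(M3−M2)/(6·3)=-127/684, b=Δ2−h2·(2M2+M3)/6=-191/114
t_q=11/2 → seg 2, τ=3/2; S=-3+-191/114·τ+127/76·τ²+-127/684·τ³=-1447/608

  seg 0: a=4 b=23/57 c=0 d=-103/456
  seg 1: a=3 b=-263/114 c=-103/76 d=115/228
  seg 2: a=-3 b=-191/114 c=127/76 d=-127/684
S(11/2) = -1447/608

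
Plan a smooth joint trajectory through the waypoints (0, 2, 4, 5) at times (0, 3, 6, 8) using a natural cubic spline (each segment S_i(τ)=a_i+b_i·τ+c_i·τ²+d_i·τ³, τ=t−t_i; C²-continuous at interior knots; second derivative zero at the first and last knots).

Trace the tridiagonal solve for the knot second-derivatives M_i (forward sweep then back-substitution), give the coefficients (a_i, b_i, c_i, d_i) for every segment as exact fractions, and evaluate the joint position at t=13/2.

  seg 0: a=0 b=145/222 c=0 d=1/666
  seg 1: a=2 b=77/111 c=1/74 d=-5/666
  seg 2: a=4 b=127/222 c=-2/37 d=1/111
S(13/2) = 1265/296

Δ: Δ0=2/3, Δ1=2/3, Δ2=1/2
row 1: diag=12, rhs=0; c'=1/4, d'=0
row 2: denom=10−3·1/4=37/4; d'=(-1−3·0)/(37/4)=-4/37
back: M2=-4/37
back: M1=0−1/4·-4/37=1/37
M: M0=0, M1=1/37, M2=-4/37, M3=0
seg 0: a=0, c=M0/2=0, d=(M1−M0)/(6·3)=1/666, b=Δ0−h0·(2M0+M1)/6=145/222
seg 1: a=2, c=M1/2=1/74, d=(M2−M1)/(6·3)=-5/666, b=Δ1−h1·(2M1+M2)/6=77/111
seg 2: a=4, c=M2/2=-2/37, d=(M3−M2)/(6·2)=1/111, b=Δ2−h2·(2M2+M3)/6=127/222
t_q=13/2 → seg 2, τ=1/2; S=4+127/222·τ+-2/37·τ²+1/111·τ³=1265/296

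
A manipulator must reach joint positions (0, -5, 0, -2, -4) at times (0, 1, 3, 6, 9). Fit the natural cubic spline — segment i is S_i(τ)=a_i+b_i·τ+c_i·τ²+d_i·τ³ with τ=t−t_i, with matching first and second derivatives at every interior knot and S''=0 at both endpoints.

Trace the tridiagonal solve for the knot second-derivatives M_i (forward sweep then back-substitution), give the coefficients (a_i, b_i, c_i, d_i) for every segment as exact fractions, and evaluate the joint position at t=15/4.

Δ: Δ0=-5, Δ1=5/2, Δ2=-2/3, Δ3=-2/3
row 1: diag=6, rhs=45; c'=1/3, d'=15/2
row 2: denom=10−2·1/3=28/3; d'=(-19−2·15/2)/(28/3)=-51/14
row 3: denom=12−3·9/28=309/28; d'=(0−3·-51/14)/(309/28)=102/103
back: M3=102/103
back: M2=-51/14−9/28·102/103=-408/103
back: M1=15/2−1/3·-408/103=1817/206
M: M0=0, M1=1817/206, M2=-408/103, M3=102/103, M4=0
seg 0: a=0, c=M0/2=0, d=(M1−M0)/(6·1)=1817/1236, b=Δ0−h0·(2M0+M1)/6=-7997/1236
seg 1: a=-5, c=M1/2=1817/412, d=(M2−M1)/(6·2)=-2633/2472, b=Δ1−h1·(2M1+M2)/6=-1273/618
seg 2: a=0, c=M2/2=-204/103, d=(M3−M2)/(6·3)=85/309, b=Δ2−h2·(2M2+M3)/6=865/309
seg 3: a=-2, c=M3/2=51/103, d=(M4−M3)/(6·3)=-17/309, b=Δ3−h3·(2M3+M4)/6=-512/309
t_q=15/4 → seg 2, τ=3/4; S=0+865/309·τ+-204/103·τ²+85/309·τ³=7261/6592

  seg 0: a=0 b=-7997/1236 c=0 d=1817/1236
  seg 1: a=-5 b=-1273/618 c=1817/412 d=-2633/2472
  seg 2: a=0 b=865/309 c=-204/103 d=85/309
  seg 3: a=-2 b=-512/309 c=51/103 d=-17/309
S(15/4) = 7261/6592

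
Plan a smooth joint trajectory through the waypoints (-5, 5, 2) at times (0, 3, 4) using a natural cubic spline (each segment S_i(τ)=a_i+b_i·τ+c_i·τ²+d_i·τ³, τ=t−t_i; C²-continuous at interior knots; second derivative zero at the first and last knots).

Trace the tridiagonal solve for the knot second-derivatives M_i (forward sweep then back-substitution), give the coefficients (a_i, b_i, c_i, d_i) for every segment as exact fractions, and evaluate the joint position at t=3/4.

  seg 0: a=-5 b=137/24 c=0 d=-19/72
  seg 1: a=5 b=-17/12 c=-19/8 d=19/24
S(3/4) = -425/512

Δ: Δ0=10/3, Δ1=-3
row 1: diag=8, rhs=-38; c'=1/8, d'=-19/4
back: M1=-19/4
M: M0=0, M1=-19/4, M2=0
seg 0: a=-5, c=M0/2=0, d=(M1−M0)/(6·3)=-19/72, b=Δ0−h0·(2M0+M1)/6=137/24
seg 1: a=5, c=M1/2=-19/8, d=(M2−M1)/(6·1)=19/24, b=Δ1−h1·(2M1+M2)/6=-17/12
t_q=3/4 → seg 0, τ=3/4; S=-5+137/24·τ+0·τ²+-19/72·τ³=-425/512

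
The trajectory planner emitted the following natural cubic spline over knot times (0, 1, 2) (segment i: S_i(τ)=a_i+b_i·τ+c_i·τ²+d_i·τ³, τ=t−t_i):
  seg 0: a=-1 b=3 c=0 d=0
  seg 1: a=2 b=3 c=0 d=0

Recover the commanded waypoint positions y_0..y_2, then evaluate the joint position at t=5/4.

y_0 = S_0(0) = a_0 = -1
y_1 = S_1(0) = a_1 = 2
y_2 = S_1(1) = 5
t_q=5/4 is in segment 1 (τ=1/4); S_1(τ)=11/4

y_0=-1 y_1=2 y_2=5
S(5/4) = 11/4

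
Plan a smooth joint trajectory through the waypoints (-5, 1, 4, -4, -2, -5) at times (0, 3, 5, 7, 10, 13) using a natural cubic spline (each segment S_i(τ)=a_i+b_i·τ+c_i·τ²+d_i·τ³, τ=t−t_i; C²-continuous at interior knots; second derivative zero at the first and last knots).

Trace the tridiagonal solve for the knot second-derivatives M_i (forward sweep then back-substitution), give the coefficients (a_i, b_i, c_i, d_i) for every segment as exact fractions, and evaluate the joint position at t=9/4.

  seg 0: a=-5 b=4259/2652 c=0 d=1045/23868
  seg 1: a=1 b=3697/1326 c=1045/2652 d=-2753/5304
  seg 2: a=4 b=-412/221 c=-3607/1326 d=2191/2652
  seg 3: a=-4 b=-1877/663 c=1483/663 d=-710/1989
  seg 4: a=-2 b=631/663 c=-647/663 d=647/5967
S(9/4) = -50233/56576

Δ: Δ0=2, Δ1=3/2, Δ2=-4, Δ3=2/3, Δ4=-1
row 1: diag=10, rhs=-3; c'=1/5, d'=-3/10
row 2: denom=8−2·1/5=38/5; d'=(-33−2·-3/10)/(38/5)=-81/19
row 3: denom=10−2·5/19=180/19; d'=(28−2·-81/19)/(180/19)=347/90
row 4: denom=12−3·19/60=221/20; d'=(-10−3·347/90)/(221/20)=-1294/663
back: M4=-1294/663
back: M3=347/90−19/60·-1294/663=2966/663
back: M2=-81/19−5/19·2966/663=-3607/663
back: M1=-3/10−1/5·-3607/663=1045/1326
M: M0=0, M1=1045/1326, M2=-3607/663, M3=2966/663, M4=-1294/663, M5=0
seg 0: a=-5, c=M0/2=0, d=(M1−M0)/(6·3)=1045/23868, b=Δ0−h0·(2M0+M1)/6=4259/2652
seg 1: a=1, c=M1/2=1045/2652, d=(M2−M1)/(6·2)=-2753/5304, b=Δ1−h1·(2M1+M2)/6=3697/1326
seg 2: a=4, c=M2/2=-3607/1326, d=(M3−M2)/(6·2)=2191/2652, b=Δ2−h2·(2M2+M3)/6=-412/221
seg 3: a=-4, c=M3/2=1483/663, d=(M4−M3)/(6·3)=-710/1989, b=Δ3−h3·(2M3+M4)/6=-1877/663
seg 4: a=-2, c=M4/2=-647/663, d=(M5−M4)/(6·3)=647/5967, b=Δ4−h4·(2M4+M5)/6=631/663
t_q=9/4 → seg 0, τ=9/4; S=-5+4259/2652·τ+0·τ²+1045/23868·τ³=-50233/56576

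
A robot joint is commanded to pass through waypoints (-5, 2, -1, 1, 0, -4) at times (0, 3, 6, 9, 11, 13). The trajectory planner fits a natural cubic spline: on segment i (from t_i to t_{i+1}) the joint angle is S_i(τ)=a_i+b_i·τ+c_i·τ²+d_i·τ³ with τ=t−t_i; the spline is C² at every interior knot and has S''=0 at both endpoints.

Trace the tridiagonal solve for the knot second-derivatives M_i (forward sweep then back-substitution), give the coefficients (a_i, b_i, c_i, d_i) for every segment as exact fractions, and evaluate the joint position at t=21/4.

  seg 0: a=-5 b=3515/1044 c=0 d=-1079/9396
  seg 1: a=2 b=139/522 c=-1079/1044 d=1915/9396
  seg 2: a=-1 b=-451/1044 c=209/261 d=-1361/9396
  seg 3: a=1 b=241/522 c=-175/348 d=23/2088
  seg 4: a=0 b=-370/261 c=-38/87 d=19/261
S(21/4) = -2313/7424

Δ: Δ0=7/3, Δ1=-1, Δ2=2/3, Δ3=-1/2, Δ4=-2
row 1: diag=12, rhs=-20; c'=1/4, d'=-5/3
row 2: denom=12−3·1/4=45/4; d'=(10−3·-5/3)/(45/4)=4/3
row 3: denom=10−3·4/15=46/5; d'=(-7−3·4/3)/(46/5)=-55/46
row 4: denom=8−2·5/23=174/23; d'=(-9−2·-55/46)/(174/23)=-76/87
back: M4=-76/87
back: M3=-55/46−5/23·-76/87=-175/174
back: M2=4/3−4/15·-175/174=418/261
back: M1=-5/3−1/4·418/261=-1079/522
M: M0=0, M1=-1079/522, M2=418/261, M3=-175/174, M4=-76/87, M5=0
seg 0: a=-5, c=M0/2=0, d=(M1−M0)/(6·3)=-1079/9396, b=Δ0−h0·(2M0+M1)/6=3515/1044
seg 1: a=2, c=M1/2=-1079/1044, d=(M2−M1)/(6·3)=1915/9396, b=Δ1−h1·(2M1+M2)/6=139/522
seg 2: a=-1, c=M2/2=209/261, d=(M3−M2)/(6·3)=-1361/9396, b=Δ2−h2·(2M2+M3)/6=-451/1044
seg 3: a=1, c=M3/2=-175/348, d=(M4−M3)/(6·2)=23/2088, b=Δ3−h3·(2M3+M4)/6=241/522
seg 4: a=0, c=M4/2=-38/87, d=(M5−M4)/(6·2)=19/261, b=Δ4−h4·(2M4+M5)/6=-370/261
t_q=21/4 → seg 1, τ=9/4; S=2+139/522·τ+-1079/1044·τ²+1915/9396·τ³=-2313/7424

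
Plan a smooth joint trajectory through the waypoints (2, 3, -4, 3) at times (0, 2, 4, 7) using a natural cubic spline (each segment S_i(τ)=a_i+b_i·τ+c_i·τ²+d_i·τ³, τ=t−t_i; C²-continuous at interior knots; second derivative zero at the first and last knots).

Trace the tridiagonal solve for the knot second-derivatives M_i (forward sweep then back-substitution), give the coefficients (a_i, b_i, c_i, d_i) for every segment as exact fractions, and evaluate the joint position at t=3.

Δ: Δ0=1/2, Δ1=-7/2, Δ2=7/3
row 1: diag=8, rhs=-24; c'=1/4, d'=-3
row 2: denom=10−2·1/4=19/2; d'=(35−2·-3)/(19/2)=82/19
back: M2=82/19
back: M1=-3−1/4·82/19=-155/38
M: M0=0, M1=-155/38, M2=82/19, M3=0
seg 0: a=2, c=M0/2=0, d=(M1−M0)/(6·2)=-155/456, b=Δ0−h0·(2M0+M1)/6=106/57
seg 1: a=3, c=M1/2=-155/76, d=(M2−M1)/(6·2)=319/456, b=Δ1−h1·(2M1+M2)/6=-253/114
seg 2: a=-4, c=M2/2=41/19, d=(M3−M2)/(6·3)=-41/171, b=Δ2−h2·(2M2+M3)/6=-113/57
t_q=3 → seg 1, τ=1; S=3+-253/114·τ+-155/76·τ²+319/456·τ³=-85/152

  seg 0: a=2 b=106/57 c=0 d=-155/456
  seg 1: a=3 b=-253/114 c=-155/76 d=319/456
  seg 2: a=-4 b=-113/57 c=41/19 d=-41/171
S(3) = -85/152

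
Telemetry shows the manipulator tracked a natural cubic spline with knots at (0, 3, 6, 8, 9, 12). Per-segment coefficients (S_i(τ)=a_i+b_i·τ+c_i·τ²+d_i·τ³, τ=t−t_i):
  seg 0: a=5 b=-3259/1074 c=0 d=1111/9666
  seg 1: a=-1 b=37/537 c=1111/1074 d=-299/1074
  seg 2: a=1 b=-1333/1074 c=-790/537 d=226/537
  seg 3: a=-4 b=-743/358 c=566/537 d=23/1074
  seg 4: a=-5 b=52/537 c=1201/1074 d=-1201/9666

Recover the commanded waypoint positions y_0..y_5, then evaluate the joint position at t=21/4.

y_0 = S_0(0) = a_0 = 5
y_1 = S_1(0) = a_1 = -1
y_2 = S_2(0) = a_2 = 1
y_3 = S_3(0) = a_3 = -4
y_4 = S_4(0) = a_4 = -5
y_5 = S_4(3) = 2
t_q=21/4 is in segment 1 (τ=9/4); S_1(τ)=27971/22912

y_0=5 y_1=-1 y_2=1 y_3=-4 y_4=-5 y_5=2
S(21/4) = 27971/22912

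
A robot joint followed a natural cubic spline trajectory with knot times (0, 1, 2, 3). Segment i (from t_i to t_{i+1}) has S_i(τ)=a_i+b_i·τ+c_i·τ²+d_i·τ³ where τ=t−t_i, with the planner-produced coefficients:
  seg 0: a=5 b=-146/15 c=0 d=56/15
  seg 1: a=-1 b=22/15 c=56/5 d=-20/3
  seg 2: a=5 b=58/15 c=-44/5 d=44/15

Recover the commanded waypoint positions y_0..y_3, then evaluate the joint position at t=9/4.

y_0 = S_0(0) = a_0 = 5
y_1 = S_1(0) = a_1 = -1
y_2 = S_2(0) = a_2 = 5
y_3 = S_2(1) = 3
t_q=9/4 is in segment 2 (τ=1/4); S_2(τ)=437/80

y_0=5 y_1=-1 y_2=5 y_3=3
S(9/4) = 437/80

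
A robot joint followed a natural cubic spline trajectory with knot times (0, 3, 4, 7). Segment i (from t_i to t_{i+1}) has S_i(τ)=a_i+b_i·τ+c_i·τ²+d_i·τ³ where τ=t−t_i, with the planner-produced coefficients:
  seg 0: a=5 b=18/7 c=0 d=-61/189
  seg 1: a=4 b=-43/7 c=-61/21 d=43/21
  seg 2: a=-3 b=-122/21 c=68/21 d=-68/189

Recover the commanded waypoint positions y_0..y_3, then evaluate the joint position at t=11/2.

y_0=5 y_1=4 y_2=-3 y_3=-1
S(11/2) = -79/14

y_0 = S_0(0) = a_0 = 5
y_1 = S_1(0) = a_1 = 4
y_2 = S_2(0) = a_2 = -3
y_3 = S_2(3) = -1
t_q=11/2 is in segment 2 (τ=3/2); S_2(τ)=-79/14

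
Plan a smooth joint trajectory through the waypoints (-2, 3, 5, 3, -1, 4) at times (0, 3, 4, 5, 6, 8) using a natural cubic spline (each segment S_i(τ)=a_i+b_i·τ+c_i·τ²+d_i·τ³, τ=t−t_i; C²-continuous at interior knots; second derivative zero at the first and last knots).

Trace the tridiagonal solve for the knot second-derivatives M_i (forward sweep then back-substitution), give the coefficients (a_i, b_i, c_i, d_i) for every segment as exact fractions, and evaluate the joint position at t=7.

Δ: Δ0=5/3, Δ1=2, Δ2=-2, Δ3=-4, Δ4=5/2
row 1: diag=8, rhs=2; c'=1/8, d'=1/4
row 2: denom=4−1·1/8=31/8; d'=(-24−1·1/4)/(31/8)=-194/31
row 3: denom=4−1·8/31=116/31; d'=(-12−1·-194/31)/(116/31)=-89/58
row 4: denom=6−1·31/116=665/116; d'=(39−1·-89/58)/(665/116)=4702/665
back: M4=4702/665
back: M3=-89/58−31/116·4702/665=-2277/665
back: M2=-194/31−8/31·-2277/665=-3574/665
back: M1=1/4−1/8·-3574/665=613/665
M: M0=0, M1=613/665, M2=-3574/665, M3=-2277/665, M4=4702/665, M5=0
seg 0: a=-2, c=M0/2=0, d=(M1−M0)/(6·3)=613/11970, b=Δ0−h0·(2M0+M1)/6=4811/3990
seg 1: a=3, c=M1/2=613/1330, d=(M2−M1)/(6·1)=-4187/3990, b=Δ1−h1·(2M1+M2)/6=5164/1995
seg 2: a=5, c=M2/2=-1787/665, d=(M3−M2)/(6·1)=1297/3990, b=Δ2−h2·(2M2+M3)/6=289/798
seg 3: a=3, c=M3/2=-2277/1330, d=(M4−M3)/(6·1)=997/570, b=Δ3−h3·(2M3+M4)/6=-8054/1995
seg 4: a=-1, c=M4/2=2351/665, d=(M5−M4)/(6·2)=-2351/3990, b=Δ4−h4·(2M4+M5)/6=-8833/3990
t_q=7 → seg 4, τ=1; S=-1+-8833/3990·τ+2351/665·τ²+-2351/3990·τ³=-178/665

  seg 0: a=-2 b=4811/3990 c=0 d=613/11970
  seg 1: a=3 b=5164/1995 c=613/1330 d=-4187/3990
  seg 2: a=5 b=289/798 c=-1787/665 d=1297/3990
  seg 3: a=3 b=-8054/1995 c=-2277/1330 d=997/570
  seg 4: a=-1 b=-8833/3990 c=2351/665 d=-2351/3990
S(7) = -178/665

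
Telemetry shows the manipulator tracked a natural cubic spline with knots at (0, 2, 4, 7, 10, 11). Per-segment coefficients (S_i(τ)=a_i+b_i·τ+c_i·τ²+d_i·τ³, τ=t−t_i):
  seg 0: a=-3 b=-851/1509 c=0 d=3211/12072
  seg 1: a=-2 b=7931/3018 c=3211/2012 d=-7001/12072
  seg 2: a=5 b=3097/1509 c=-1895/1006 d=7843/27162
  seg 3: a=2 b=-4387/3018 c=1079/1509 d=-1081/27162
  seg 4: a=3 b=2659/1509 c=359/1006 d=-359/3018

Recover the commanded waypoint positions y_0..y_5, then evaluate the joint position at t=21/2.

y_0 = S_0(0) = a_0 = -3
y_1 = S_1(0) = a_1 = -2
y_2 = S_2(0) = a_2 = 5
y_3 = S_3(0) = a_3 = 2
y_4 = S_4(0) = a_4 = 3
y_5 = S_4(1) = 5
t_q=21/2 is in segment 4 (τ=1/2); S_4(τ)=31833/8048

y_0=-3 y_1=-2 y_2=5 y_3=2 y_4=3 y_5=5
S(21/2) = 31833/8048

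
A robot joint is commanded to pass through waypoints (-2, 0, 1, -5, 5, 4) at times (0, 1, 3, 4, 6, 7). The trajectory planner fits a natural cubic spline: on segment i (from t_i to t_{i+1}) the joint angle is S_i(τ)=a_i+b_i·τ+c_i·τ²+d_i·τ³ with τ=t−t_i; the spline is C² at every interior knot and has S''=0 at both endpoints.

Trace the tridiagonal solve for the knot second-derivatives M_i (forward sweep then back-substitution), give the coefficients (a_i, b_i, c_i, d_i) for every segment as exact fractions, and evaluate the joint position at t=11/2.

  seg 0: a=-2 b=1683/988 c=0 d=293/988
  seg 1: a=0 b=1281/494 c=879/988 d=-1913/1976
  seg 2: a=1 b=-1350/247 c=-1215/247 d=57/13
  seg 3: a=-5 b=-531/247 c=2034/247 d=-1151/494
  seg 4: a=5 b=699/247 c=-1419/247 d=473/247
S(11/2) = 9643/3952

Δ: Δ0=2, Δ1=1/2, Δ2=-6, Δ3=5, Δ4=-1
row 1: diag=6, rhs=-9; c'=1/3, d'=-3/2
row 2: denom=6−2·1/3=16/3; d'=(-39−2·-3/2)/(16/3)=-27/4
row 3: denom=6−1·3/16=93/16; d'=(66−1·-27/4)/(93/16)=388/31
row 4: denom=6−2·32/93=494/93; d'=(-36−2·388/31)/(494/93)=-2838/247
back: M4=-2838/247
back: M3=388/31−32/93·-2838/247=4068/247
back: M2=-27/4−3/16·4068/247=-2430/247
back: M1=-3/2−1/3·-2430/247=879/494
M: M0=0, M1=879/494, M2=-2430/247, M3=4068/247, M4=-2838/247, M5=0
seg 0: a=-2, c=M0/2=0, d=(M1−M0)/(6·1)=293/988, b=Δ0−h0·(2M0+M1)/6=1683/988
seg 1: a=0, c=M1/2=879/988, d=(M2−M1)/(6·2)=-1913/1976, b=Δ1−h1·(2M1+M2)/6=1281/494
seg 2: a=1, c=M2/2=-1215/247, d=(M3−M2)/(6·1)=57/13, b=Δ2−h2·(2M2+M3)/6=-1350/247
seg 3: a=-5, c=M3/2=2034/247, d=(M4−M3)/(6·2)=-1151/494, b=Δ3−h3·(2M3+M4)/6=-531/247
seg 4: a=5, c=M4/2=-1419/247, d=(M5−M4)/(6·1)=473/247, b=Δ4−h4·(2M4+M5)/6=699/247
t_q=11/2 → seg 3, τ=3/2; S=-5+-531/247·τ+2034/247·τ²+-1151/494·τ³=9643/3952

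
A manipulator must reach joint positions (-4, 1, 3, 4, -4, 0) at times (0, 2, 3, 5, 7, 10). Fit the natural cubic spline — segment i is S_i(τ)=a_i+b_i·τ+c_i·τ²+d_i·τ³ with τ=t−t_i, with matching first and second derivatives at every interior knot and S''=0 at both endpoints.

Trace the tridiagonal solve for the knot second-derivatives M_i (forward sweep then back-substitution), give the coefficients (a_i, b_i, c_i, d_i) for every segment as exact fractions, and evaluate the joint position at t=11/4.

Δ: Δ0=5/2, Δ1=2, Δ2=1/2, Δ3=-4, Δ4=4/3
row 1: diag=6, rhs=-3; c'=1/6, d'=-1/2
row 2: denom=6−1·1/6=35/6; d'=(-9−1·-1/2)/(35/6)=-51/35
row 3: denom=8−2·12/35=256/35; d'=(-27−2·-51/35)/(256/35)=-843/256
row 4: denom=10−2·35/128=605/64; d'=(32−2·-843/256)/(605/64)=449/110
back: M4=449/110
back: M3=-843/256−35/128·449/110=-97/22
back: M2=-51/35−12/35·-97/22=3/55
back: M1=-1/2−1/6·3/55=-28/55
M: M0=0, M1=-28/55, M2=3/55, M3=-97/22, M4=449/110, M5=0
seg 0: a=-4, c=M0/2=0, d=(M1−M0)/(6·2)=-7/165, b=Δ0−h0·(2M0+M1)/6=881/330
seg 1: a=1, c=M1/2=-14/55, d=(M2−M1)/(6·1)=31/330, b=Δ1−h1·(2M1+M2)/6=713/330
seg 2: a=3, c=M2/2=3/110, d=(M3−M2)/(6·2)=-491/1320, b=Δ2−h2·(2M2+M3)/6=29/15
seg 3: a=4, c=M3/2=-97/44, d=(M4−M3)/(6·2)=467/660, b=Δ3−h3·(2M3+M4)/6=-799/330
seg 4: a=-4, c=M4/2=449/220, d=(M5−M4)/(6·3)=-449/1980, b=Δ4−h4·(2M4+M5)/6=-907/330
t_q=11/4 → seg 1, τ=3/4; S=1+713/330·τ+-14/55·τ²+31/330·τ³=17719/7040

  seg 0: a=-4 b=881/330 c=0 d=-7/165
  seg 1: a=1 b=713/330 c=-14/55 d=31/330
  seg 2: a=3 b=29/15 c=3/110 d=-491/1320
  seg 3: a=4 b=-799/330 c=-97/44 d=467/660
  seg 4: a=-4 b=-907/330 c=449/220 d=-449/1980
S(11/4) = 17719/7040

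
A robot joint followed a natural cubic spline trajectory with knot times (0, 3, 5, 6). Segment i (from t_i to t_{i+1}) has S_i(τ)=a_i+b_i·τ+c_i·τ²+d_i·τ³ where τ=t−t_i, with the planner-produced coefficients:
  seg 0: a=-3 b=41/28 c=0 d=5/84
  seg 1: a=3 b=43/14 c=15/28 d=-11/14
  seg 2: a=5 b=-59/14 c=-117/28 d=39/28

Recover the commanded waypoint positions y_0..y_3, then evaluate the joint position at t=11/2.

y_0 = S_0(0) = a_0 = -3
y_1 = S_1(0) = a_1 = 3
y_2 = S_2(0) = a_2 = 5
y_3 = S_2(1) = -2
t_q=11/2 is in segment 2 (τ=1/2); S_2(τ)=453/224

y_0=-3 y_1=3 y_2=5 y_3=-2
S(11/2) = 453/224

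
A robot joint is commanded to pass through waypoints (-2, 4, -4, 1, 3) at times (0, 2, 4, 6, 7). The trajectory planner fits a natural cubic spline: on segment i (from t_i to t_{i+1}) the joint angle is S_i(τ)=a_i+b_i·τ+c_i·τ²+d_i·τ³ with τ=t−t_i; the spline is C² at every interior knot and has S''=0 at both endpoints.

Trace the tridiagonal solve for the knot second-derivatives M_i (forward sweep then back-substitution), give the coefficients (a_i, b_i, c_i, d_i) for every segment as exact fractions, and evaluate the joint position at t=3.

  seg 0: a=-2 b=220/41 c=0 d=-97/164
  seg 1: a=4 b=-71/41 c=-291/82 d=99/82
  seg 2: a=-4 b=-59/41 c=303/82 d=-283/328
  seg 3: a=1 b=245/82 c=-243/164 d=81/164
S(3) = -3/41

Δ: Δ0=3, Δ1=-4, Δ2=5/2, Δ3=2
row 1: diag=8, rhs=-42; c'=1/4, d'=-21/4
row 2: denom=8−2·1/4=15/2; d'=(39−2·-21/4)/(15/2)=33/5
row 3: denom=6−2·4/15=82/15; d'=(-3−2·33/5)/(82/15)=-243/82
back: M3=-243/82
back: M2=33/5−4/15·-243/82=303/41
back: M1=-21/4−1/4·303/41=-291/41
M: M0=0, M1=-291/41, M2=303/41, M3=-243/82, M4=0
seg 0: a=-2, c=M0/2=0, d=(M1−M0)/(6·2)=-97/164, b=Δ0−h0·(2M0+M1)/6=220/41
seg 1: a=4, c=M1/2=-291/82, d=(M2−M1)/(6·2)=99/82, b=Δ1−h1·(2M1+M2)/6=-71/41
seg 2: a=-4, c=M2/2=303/82, d=(M3−M2)/(6·2)=-283/328, b=Δ2−h2·(2M2+M3)/6=-59/41
seg 3: a=1, c=M3/2=-243/164, d=(M4−M3)/(6·1)=81/164, b=Δ3−h3·(2M3+M4)/6=245/82
t_q=3 → seg 1, τ=1; S=4+-71/41·τ+-291/82·τ²+99/82·τ³=-3/41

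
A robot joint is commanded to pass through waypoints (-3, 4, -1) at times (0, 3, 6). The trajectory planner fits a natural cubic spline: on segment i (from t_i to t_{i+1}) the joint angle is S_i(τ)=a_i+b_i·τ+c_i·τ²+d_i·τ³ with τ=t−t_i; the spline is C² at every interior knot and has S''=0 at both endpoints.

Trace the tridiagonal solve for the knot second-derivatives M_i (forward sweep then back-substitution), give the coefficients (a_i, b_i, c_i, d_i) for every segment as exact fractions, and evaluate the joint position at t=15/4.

  seg 0: a=-3 b=10/3 c=0 d=-1/9
  seg 1: a=4 b=1/3 c=-1 d=1/9
S(15/4) = 239/64

Δ: Δ0=7/3, Δ1=-5/3
row 1: diag=12, rhs=-24; c'=1/4, d'=-2
back: M1=-2
M: M0=0, M1=-2, M2=0
seg 0: a=-3, c=M0/2=0, d=(M1−M0)/(6·3)=-1/9, b=Δ0−h0·(2M0+M1)/6=10/3
seg 1: a=4, c=M1/2=-1, d=(M2−M1)/(6·3)=1/9, b=Δ1−h1·(2M1+M2)/6=1/3
t_q=15/4 → seg 1, τ=3/4; S=4+1/3·τ+-1·τ²+1/9·τ³=239/64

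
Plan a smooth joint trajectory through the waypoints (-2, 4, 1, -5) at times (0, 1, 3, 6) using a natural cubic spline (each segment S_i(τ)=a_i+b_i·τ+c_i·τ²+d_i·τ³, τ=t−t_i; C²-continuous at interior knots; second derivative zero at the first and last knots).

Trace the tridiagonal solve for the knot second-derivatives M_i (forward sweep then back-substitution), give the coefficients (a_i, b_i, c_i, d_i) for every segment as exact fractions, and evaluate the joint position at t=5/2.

Δ: Δ0=6, Δ1=-3/2, Δ2=-2
row 1: diag=6, rhs=-45; c'=1/3, d'=-15/2
row 2: denom=10−2·1/3=28/3; d'=(-3−2·-15/2)/(28/3)=9/7
back: M2=9/7
back: M1=-15/2−1/3·9/7=-111/14
M: M0=0, M1=-111/14, M2=9/7, M3=0
seg 0: a=-2, c=M0/2=0, d=(M1−M0)/(6·1)=-37/28, b=Δ0−h0·(2M0+M1)/6=205/28
seg 1: a=4, c=M1/2=-111/28, d=(M2−M1)/(6·2)=43/56, b=Δ1−h1·(2M1+M2)/6=47/14
seg 2: a=1, c=M2/2=9/14, d=(M3−M2)/(6·3)=-1/14, b=Δ2−h2·(2M2+M3)/6=-23/7
t_q=5/2 → seg 1, τ=3/2; S=4+47/14·τ+-111/28·τ²+43/56·τ³=1213/448

  seg 0: a=-2 b=205/28 c=0 d=-37/28
  seg 1: a=4 b=47/14 c=-111/28 d=43/56
  seg 2: a=1 b=-23/7 c=9/14 d=-1/14
S(5/2) = 1213/448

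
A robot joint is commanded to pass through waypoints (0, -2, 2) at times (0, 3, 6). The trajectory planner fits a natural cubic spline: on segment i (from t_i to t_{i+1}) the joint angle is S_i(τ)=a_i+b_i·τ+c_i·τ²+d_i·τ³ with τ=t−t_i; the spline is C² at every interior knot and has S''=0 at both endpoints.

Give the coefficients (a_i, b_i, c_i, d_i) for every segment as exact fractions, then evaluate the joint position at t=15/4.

Δ: Δ0=-2/3, Δ1=4/3
row 1: diag=12, rhs=12; c'=1/4, d'=1
back: M1=1
M: M0=0, M1=1, M2=0
seg 0: a=0, c=M0/2=0, d=(M1−M0)/(6·3)=1/18, b=Δ0−h0·(2M0+M1)/6=-7/6
seg 1: a=-2, c=M1/2=1/2, d=(M2−M1)/(6·3)=-1/18, b=Δ1−h1·(2M1+M2)/6=1/3
t_q=15/4 → seg 1, τ=3/4; S=-2+1/3·τ+1/2·τ²+-1/18·τ³=-191/128

  seg 0: a=0 b=-7/6 c=0 d=1/18
  seg 1: a=-2 b=1/3 c=1/2 d=-1/18
S(15/4) = -191/128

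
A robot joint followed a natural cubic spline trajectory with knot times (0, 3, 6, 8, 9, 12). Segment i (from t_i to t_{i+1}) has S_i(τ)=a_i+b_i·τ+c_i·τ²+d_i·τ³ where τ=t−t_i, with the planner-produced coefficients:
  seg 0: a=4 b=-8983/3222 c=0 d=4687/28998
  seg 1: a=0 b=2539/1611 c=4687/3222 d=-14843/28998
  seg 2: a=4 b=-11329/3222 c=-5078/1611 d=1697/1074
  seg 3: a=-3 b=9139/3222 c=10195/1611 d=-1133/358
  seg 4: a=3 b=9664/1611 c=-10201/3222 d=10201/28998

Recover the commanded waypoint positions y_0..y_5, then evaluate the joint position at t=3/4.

y_0=4 y_1=0 y_2=4 y_3=-3 y_4=3 y_5=2
S(3/4) = 45301/22912

y_0 = S_0(0) = a_0 = 4
y_1 = S_1(0) = a_1 = 0
y_2 = S_2(0) = a_2 = 4
y_3 = S_3(0) = a_3 = -3
y_4 = S_4(0) = a_4 = 3
y_5 = S_4(3) = 2
t_q=3/4 is in segment 0 (τ=3/4); S_0(τ)=45301/22912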